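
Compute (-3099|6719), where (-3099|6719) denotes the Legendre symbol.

-1

(-3099|6719)
  = (3620|6719)    [-3099 ≡ 3620 mod 6719]
  = (905|6719)    [6719 ≡ 7 mod 8 ⇒ (2|6719)^2 = +1]
  = (6719|905)    [QR: 905 ≡ 1 mod 4, sign kept]
  = (384|905)    [6719 ≡ 384 mod 905]
  = (3|905)    [905 ≡ 1 mod 8 ⇒ (2|905)^7 = +1]
  = (905|3)    [QR: 905 ≡ 1 mod 4, sign kept]
  = (2|3)    [905 ≡ 2 mod 3]
  = -(1|3)    [3 ≡ 3 mod 8 ⇒ (2|3) = -1]
  = -1    [(1|3) = 1]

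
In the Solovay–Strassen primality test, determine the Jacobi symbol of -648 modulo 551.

-1

(-648/551)
  = (454/551)    [-648 ≡ 454 mod 551]
  = (227/551)    [551 ≡ 7 mod 8 ⇒ (2/551) = +1]
  = -(551/227)    [QR: both ≡ 3 mod 4, sign flips]
  = -(97/227)    [551 ≡ 97 mod 227]
  = -(227/97)    [QR: 97 ≡ 1 mod 4, sign kept]
  = -(33/97)    [227 ≡ 33 mod 97]
  = -(97/33)    [QR: 33 ≡ 1 mod 4, sign kept]
  = -(31/33)    [97 ≡ 31 mod 33]
  = -(33/31)    [QR: 33 ≡ 1 mod 4, sign kept]
  = -(2/31)    [33 ≡ 2 mod 31]
  = -(1/31)    [31 ≡ 7 mod 8 ⇒ (2/31) = +1]
  = -1    [(1/31) = 1]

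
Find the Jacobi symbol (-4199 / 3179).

(-4199 / 3179)
  = -(4199 / 3179)    [3179 ≡ 3 mod 4 ⇒ (-1 / 3179) = -1]
  = -(1020 / 3179)    [4199 ≡ 1020 mod 3179]
  = -(255 / 3179)    [3179 ≡ 3 mod 8 ⇒ (2 / 3179)^2 = +1]
  = (3179 / 255)    [QR: both ≡ 3 mod 4, sign flips]
  = (119 / 255)    [3179 ≡ 119 mod 255]
  = -(255 / 119)    [QR: both ≡ 3 mod 4, sign flips]
  = -(17 / 119)    [255 ≡ 17 mod 119]
  = -(119 / 17)    [QR: 17 ≡ 1 mod 4, sign kept]
  = -(0 / 17)    [119 ≡ 0 mod 17]
  = 0    [numerator 0, gcd > 1]

0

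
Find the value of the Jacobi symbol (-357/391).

0

(-357/391)
  = (34/391)    [-357 ≡ 34 mod 391]
  = (17/391)    [391 ≡ 7 mod 8 ⇒ (2/391) = +1]
  = (391/17)    [QR: 17 ≡ 1 mod 4, sign kept]
  = (0/17)    [391 ≡ 0 mod 17]
  = 0    [numerator 0, gcd > 1]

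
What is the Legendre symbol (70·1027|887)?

1

By multiplicativity, (70·1027|887) = (70|887)·(1027|887).
First factor (70|887):
Factor out 2: 70 = 2·35. Since 887 ≡ 7 (mod 8), (2|887) = +1. Now have (35|887).
Both 35 ≡ 3 and 887 ≡ 3 (mod 4), so reciprocity gives (35|887) = -(887|35). Reduce: 887 ≡ 12 (mod 35). Now have -(12|35).
Factor out 2: 12 = 2^2·3. Since 35 ≡ 3 (mod 8), (2|35) = -1, and (2|35)^2 = +1. Now have -(3|35).
Both 3 ≡ 3 and 35 ≡ 3 (mod 4), so reciprocity gives (3|35) = -(35|3). Reduce: 35 ≡ 2 (mod 3). Now have (2|3).
Factor out 2: 2 = 2. Since 3 ≡ 3 (mod 8), (2|3) = -1. Now have -(1|3).
(1|3) = 1. Collecting the sign factors: -1.
Second factor (1027|887):
Reduce the numerator: 1027 ≡ 140 (mod 887), so (1027|887) = (140|887).
Factor out 2: 140 = 2^2·35. Since 887 ≡ 7 (mod 8), (2|887) = +1, and (2|887)^2 = +1. Now have (35|887).
Both 35 ≡ 3 and 887 ≡ 3 (mod 4), so reciprocity gives (35|887) = -(887|35). Reduce: 887 ≡ 12 (mod 35). Now have -(12|35).
Factor out 2: 12 = 2^2·3. Since 35 ≡ 3 (mod 8), (2|35) = -1, and (2|35)^2 = +1. Now have -(3|35).
Both 3 ≡ 3 and 35 ≡ 3 (mod 4), so reciprocity gives (3|35) = -(35|3). Reduce: 35 ≡ 2 (mod 3). Now have (2|3).
Factor out 2: 2 = 2. Since 3 ≡ 3 (mod 8), (2|3) = -1. Now have -(1|3).
(1|3) = 1. Collecting the sign factors: -1.
Product: (-1)·(-1) = 1.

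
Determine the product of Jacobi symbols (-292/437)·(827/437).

1

By multiplicativity, (-292·827/437) = (-292/437)·(827/437).
First factor (-292/437):
Pull out -1: (-292/437) = (-1/437)·(292/437). Since 437 ≡ 1 (mod 4), (-1/437) = +1. Now have (292/437).
Factor out 2: 292 = 2^2·73. Since 437 ≡ 5 (mod 8), (2/437) = -1, and (2/437)^2 = +1. Now have (73/437).
73 ≡ 1 (mod 4), so quadratic reciprocity gives (73/437) = (437/73). Reduce: 437 ≡ 72 (mod 73). Now have (72/73).
Factor out 2: 72 = 2^3·9. Since 73 ≡ 1 (mod 8), (2/73) = +1, and (2/73)^3 = +1. Now have (9/73).
9 ≡ 1 (mod 4), so quadratic reciprocity gives (9/73) = (73/9). Reduce: 73 ≡ 1 (mod 9). Now have (1/9).
(1/9) = 1. Collecting the sign factors: 1.
Second factor (827/437):
Reduce the numerator: 827 ≡ 390 (mod 437), so (827/437) = (390/437).
Factor out 2: 390 = 2·195. Since 437 ≡ 5 (mod 8), (2/437) = -1. Now have -(195/437).
437 ≡ 1 (mod 4), so quadratic reciprocity gives (195/437) = (437/195). Reduce: 437 ≡ 47 (mod 195). Now have -(47/195).
Both 47 ≡ 3 and 195 ≡ 3 (mod 4), so reciprocity gives (47/195) = -(195/47). Reduce: 195 ≡ 7 (mod 47). Now have (7/47).
Both 7 ≡ 3 and 47 ≡ 3 (mod 4), so reciprocity gives (7/47) = -(47/7). Reduce: 47 ≡ 5 (mod 7). Now have -(5/7).
5 ≡ 1 (mod 4), so quadratic reciprocity gives (5/7) = (7/5). Reduce: 7 ≡ 2 (mod 5). Now have -(2/5).
Factor out 2: 2 = 2. Since 5 ≡ 5 (mod 8), (2/5) = -1. Now have (1/5).
(1/5) = 1. Collecting the sign factors: 1.
Product: (1)·(1) = 1.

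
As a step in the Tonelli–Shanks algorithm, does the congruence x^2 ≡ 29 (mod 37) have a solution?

no

(29/37)
  = (37/29)    [QR: 29 ≡ 1 mod 4, sign kept]
  = (8/29)    [37 ≡ 8 mod 29]
  = -(1/29)    [29 ≡ 5 mod 8 ⇒ (2/29)^3 = -1]
  = -1    [(1/29) = 1]
(29/37) = -1, and 37 is prime, so 29 is not a quadratic residue mod 37.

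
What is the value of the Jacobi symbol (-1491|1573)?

1

(-1491|1573)
  = (1491|1573)    [1573 ≡ 1 mod 4 ⇒ (-1|1573) = +1]
  = (1573|1491)    [QR: 1573 ≡ 1 mod 4, sign kept]
  = (82|1491)    [1573 ≡ 82 mod 1491]
  = -(41|1491)    [1491 ≡ 3 mod 8 ⇒ (2|1491) = -1]
  = -(1491|41)    [QR: 41 ≡ 1 mod 4, sign kept]
  = -(15|41)    [1491 ≡ 15 mod 41]
  = -(41|15)    [QR: 41 ≡ 1 mod 4, sign kept]
  = -(11|15)    [41 ≡ 11 mod 15]
  = (15|11)    [QR: both ≡ 3 mod 4, sign flips]
  = (4|11)    [15 ≡ 4 mod 11]
  = (1|11)    [11 ≡ 3 mod 8 ⇒ (2|11)^2 = +1]
  = 1    [(1|11) = 1]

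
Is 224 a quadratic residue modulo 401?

yes

(224/401)
  = (7/401)    [401 ≡ 1 mod 8 ⇒ (2/401)^5 = +1]
  = (401/7)    [QR: 401 ≡ 1 mod 4, sign kept]
  = (2/7)    [401 ≡ 2 mod 7]
  = (1/7)    [7 ≡ 7 mod 8 ⇒ (2/7) = +1]
  = 1    [(1/7) = 1]
The Legendre symbol is 1, so x^2 ≡ 224 (mod 401) has solution.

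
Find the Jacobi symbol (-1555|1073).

-1

Reduce the numerator: -1555 ≡ 591 (mod 1073), so (-1555|1073) = (591|1073).
1073 ≡ 1 (mod 4), so quadratic reciprocity gives (591|1073) = (1073|591). Reduce: 1073 ≡ 482 (mod 591). Now have (482|591).
Factor out 2: 482 = 2·241. Since 591 ≡ 7 (mod 8), (2|591) = +1. Now have (241|591).
241 ≡ 1 (mod 4), so quadratic reciprocity gives (241|591) = (591|241). Reduce: 591 ≡ 109 (mod 241). Now have (109|241).
109 ≡ 1 (mod 4), so quadratic reciprocity gives (109|241) = (241|109). Reduce: 241 ≡ 23 (mod 109). Now have (23|109).
109 ≡ 1 (mod 4), so quadratic reciprocity gives (23|109) = (109|23). Reduce: 109 ≡ 17 (mod 23). Now have (17|23).
17 ≡ 1 (mod 4), so quadratic reciprocity gives (17|23) = (23|17). Reduce: 23 ≡ 6 (mod 17). Now have (6|17).
Factor out 2: 6 = 2·3. Since 17 ≡ 1 (mod 8), (2|17) = +1. Now have (3|17).
17 ≡ 1 (mod 4), so quadratic reciprocity gives (3|17) = (17|3). Reduce: 17 ≡ 2 (mod 3). Now have (2|3).
Factor out 2: 2 = 2. Since 3 ≡ 3 (mod 8), (2|3) = -1. Now have -(1|3).
(1|3) = 1. Collecting the sign factors: -1.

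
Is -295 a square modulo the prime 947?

Reduce the numerator: -295 ≡ 652 (mod 947), so (-295/947) = (652/947).
Factor out 2: 652 = 2^2·163. Since 947 ≡ 3 (mod 8), (2/947) = -1, and (2/947)^2 = +1. Now have (163/947).
Both 163 ≡ 3 and 947 ≡ 3 (mod 4), so reciprocity gives (163/947) = -(947/163). Reduce: 947 ≡ 132 (mod 163). Now have -(132/163).
Factor out 2: 132 = 2^2·33. Since 163 ≡ 3 (mod 8), (2/163) = -1, and (2/163)^2 = +1. Now have -(33/163).
33 ≡ 1 (mod 4), so quadratic reciprocity gives (33/163) = (163/33). Reduce: 163 ≡ 31 (mod 33). Now have -(31/33).
33 ≡ 1 (mod 4), so quadratic reciprocity gives (31/33) = (33/31). Reduce: 33 ≡ 2 (mod 31). Now have -(2/31).
Factor out 2: 2 = 2. Since 31 ≡ 7 (mod 8), (2/31) = +1. Now have -(1/31).
(1/31) = 1. Collecting the sign factors: -1.
The Legendre symbol is -1, so x^2 ≡ -295 (mod 947) has no solution.

no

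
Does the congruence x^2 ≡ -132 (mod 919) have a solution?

yes

(-132|919)
  = -(132|919)    [919 ≡ 3 mod 4 ⇒ (-1|919) = -1]
  = -(33|919)    [919 ≡ 7 mod 8 ⇒ (2|919)^2 = +1]
  = -(919|33)    [QR: 33 ≡ 1 mod 4, sign kept]
  = -(28|33)    [919 ≡ 28 mod 33]
  = -(7|33)    [33 ≡ 1 mod 8 ⇒ (2|33)^2 = +1]
  = -(33|7)    [QR: 33 ≡ 1 mod 4, sign kept]
  = -(5|7)    [33 ≡ 5 mod 7]
  = -(7|5)    [QR: 5 ≡ 1 mod 4, sign kept]
  = -(2|5)    [7 ≡ 2 mod 5]
  = (1|5)    [5 ≡ 5 mod 8 ⇒ (2|5) = -1]
  = 1    [(1|5) = 1]
(-132|919) = 1, and 919 is prime, so -132 is a quadratic residue mod 919.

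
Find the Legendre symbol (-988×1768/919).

1

By multiplicativity, (-988·1768/919) = (-988/919)·(1768/919).
First factor (-988/919):
Pull out -1: (-988/919) = (-1/919)·(988/919). Since 919 ≡ 3 (mod 4), (-1/919) = -1. Now have -(988/919).
Reduce the numerator: 988 ≡ 69 (mod 919), so (988/919) = (69/919).
69 ≡ 1 (mod 4), so quadratic reciprocity gives (69/919) = (919/69). Reduce: 919 ≡ 22 (mod 69). Now have -(22/69).
Factor out 2: 22 = 2·11. Since 69 ≡ 5 (mod 8), (2/69) = -1. Now have (11/69).
69 ≡ 1 (mod 4), so quadratic reciprocity gives (11/69) = (69/11). Reduce: 69 ≡ 3 (mod 11). Now have (3/11).
Both 3 ≡ 3 and 11 ≡ 3 (mod 4), so reciprocity gives (3/11) = -(11/3). Reduce: 11 ≡ 2 (mod 3). Now have -(2/3).
Factor out 2: 2 = 2. Since 3 ≡ 3 (mod 8), (2/3) = -1. Now have (1/3).
(1/3) = 1. Collecting the sign factors: 1.
Second factor (1768/919):
Reduce the numerator: 1768 ≡ 849 (mod 919), so (1768/919) = (849/919).
849 ≡ 1 (mod 4), so quadratic reciprocity gives (849/919) = (919/849). Reduce: 919 ≡ 70 (mod 849). Now have (70/849).
Factor out 2: 70 = 2·35. Since 849 ≡ 1 (mod 8), (2/849) = +1. Now have (35/849).
849 ≡ 1 (mod 4), so quadratic reciprocity gives (35/849) = (849/35). Reduce: 849 ≡ 9 (mod 35). Now have (9/35).
9 ≡ 1 (mod 4), so quadratic reciprocity gives (9/35) = (35/9). Reduce: 35 ≡ 8 (mod 9). Now have (8/9).
Factor out 2: 8 = 2^3. Since 9 ≡ 1 (mod 8), (2/9) = +1, and (2/9)^3 = +1. Now have (1/9).
(1/9) = 1. Collecting the sign factors: 1.
Product: (1)·(1) = 1.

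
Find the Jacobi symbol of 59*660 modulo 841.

1

By multiplicativity, (59·660/841) = (59/841)·(660/841).
First factor (59/841):
841 ≡ 1 (mod 4), so quadratic reciprocity gives (59/841) = (841/59). Reduce: 841 ≡ 15 (mod 59). Now have (15/59).
Both 15 ≡ 3 and 59 ≡ 3 (mod 4), so reciprocity gives (15/59) = -(59/15). Reduce: 59 ≡ 14 (mod 15). Now have -(14/15).
Factor out 2: 14 = 2·7. Since 15 ≡ 7 (mod 8), (2/15) = +1. Now have -(7/15).
Both 7 ≡ 3 and 15 ≡ 3 (mod 4), so reciprocity gives (7/15) = -(15/7). Reduce: 15 ≡ 1 (mod 7). Now have (1/7).
(1/7) = 1. Collecting the sign factors: 1.
Second factor (660/841):
Factor out 2: 660 = 2^2·165. Since 841 ≡ 1 (mod 8), (2/841) = +1, and (2/841)^2 = +1. Now have (165/841).
165 ≡ 1 (mod 4), so quadratic reciprocity gives (165/841) = (841/165). Reduce: 841 ≡ 16 (mod 165). Now have (16/165).
Factor out 2: 16 = 2^4. Since 165 ≡ 5 (mod 8), (2/165) = -1, and (2/165)^4 = +1. Now have (1/165).
(1/165) = 1. Collecting the sign factors: 1.
Product: (1)·(1) = 1.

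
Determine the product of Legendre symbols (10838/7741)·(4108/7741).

1

By multiplicativity, (10838·4108/7741) = (10838/7741)·(4108/7741).
First factor (10838/7741):
Reduce the numerator: 10838 ≡ 3097 (mod 7741), so (10838/7741) = (3097/7741).
3097 ≡ 1 (mod 4), so quadratic reciprocity gives (3097/7741) = (7741/3097). Reduce: 7741 ≡ 1547 (mod 3097). Now have (1547/3097).
3097 ≡ 1 (mod 4), so quadratic reciprocity gives (1547/3097) = (3097/1547). Reduce: 3097 ≡ 3 (mod 1547). Now have (3/1547).
Both 3 ≡ 3 and 1547 ≡ 3 (mod 4), so reciprocity gives (3/1547) = -(1547/3). Reduce: 1547 ≡ 2 (mod 3). Now have -(2/3).
Factor out 2: 2 = 2. Since 3 ≡ 3 (mod 8), (2/3) = -1. Now have (1/3).
(1/3) = 1. Collecting the sign factors: 1.
Second factor (4108/7741):
Factor out 2: 4108 = 2^2·1027. Since 7741 ≡ 5 (mod 8), (2/7741) = -1, and (2/7741)^2 = +1. Now have (1027/7741).
7741 ≡ 1 (mod 4), so quadratic reciprocity gives (1027/7741) = (7741/1027). Reduce: 7741 ≡ 552 (mod 1027). Now have (552/1027).
Factor out 2: 552 = 2^3·69. Since 1027 ≡ 3 (mod 8), (2/1027) = -1, and (2/1027)^3 = -1. Now have -(69/1027).
69 ≡ 1 (mod 4), so quadratic reciprocity gives (69/1027) = (1027/69). Reduce: 1027 ≡ 61 (mod 69). Now have -(61/69).
61 ≡ 1 (mod 4), so quadratic reciprocity gives (61/69) = (69/61). Reduce: 69 ≡ 8 (mod 61). Now have -(8/61).
Factor out 2: 8 = 2^3. Since 61 ≡ 5 (mod 8), (2/61) = -1, and (2/61)^3 = -1. Now have (1/61).
(1/61) = 1. Collecting the sign factors: 1.
Product: (1)·(1) = 1.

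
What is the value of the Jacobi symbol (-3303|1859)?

Pull out -1: (-3303|1859) = (-1|1859)·(3303|1859). Since 1859 ≡ 3 (mod 4), (-1|1859) = -1. Now have -(3303|1859).
Reduce the numerator: 3303 ≡ 1444 (mod 1859), so (3303|1859) = (1444|1859).
Factor out 2: 1444 = 2^2·361. Since 1859 ≡ 3 (mod 8), (2|1859) = -1, and (2|1859)^2 = +1. Now have -(361|1859).
361 ≡ 1 (mod 4), so quadratic reciprocity gives (361|1859) = (1859|361). Reduce: 1859 ≡ 54 (mod 361). Now have -(54|361).
Factor out 2: 54 = 2·27. Since 361 ≡ 1 (mod 8), (2|361) = +1. Now have -(27|361).
361 ≡ 1 (mod 4), so quadratic reciprocity gives (27|361) = (361|27). Reduce: 361 ≡ 10 (mod 27). Now have -(10|27).
Factor out 2: 10 = 2·5. Since 27 ≡ 3 (mod 8), (2|27) = -1. Now have (5|27).
5 ≡ 1 (mod 4), so quadratic reciprocity gives (5|27) = (27|5). Reduce: 27 ≡ 2 (mod 5). Now have (2|5).
Factor out 2: 2 = 2. Since 5 ≡ 5 (mod 8), (2|5) = -1. Now have -(1|5).
(1|5) = 1. Collecting the sign factors: -1.

-1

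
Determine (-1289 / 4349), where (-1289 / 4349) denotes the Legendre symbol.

-1

(-1289 / 4349)
  = (1289 / 4349)    [4349 ≡ 1 mod 4 ⇒ (-1 / 4349) = +1]
  = (4349 / 1289)    [QR: 1289 ≡ 1 mod 4, sign kept]
  = (482 / 1289)    [4349 ≡ 482 mod 1289]
  = (241 / 1289)    [1289 ≡ 1 mod 8 ⇒ (2 / 1289) = +1]
  = (1289 / 241)    [QR: 241 ≡ 1 mod 4, sign kept]
  = (84 / 241)    [1289 ≡ 84 mod 241]
  = (21 / 241)    [241 ≡ 1 mod 8 ⇒ (2 / 241)^2 = +1]
  = (241 / 21)    [QR: 21 ≡ 1 mod 4, sign kept]
  = (10 / 21)    [241 ≡ 10 mod 21]
  = -(5 / 21)    [21 ≡ 5 mod 8 ⇒ (2 / 21) = -1]
  = -(21 / 5)    [QR: 5 ≡ 1 mod 4, sign kept]
  = -(1 / 5)    [21 ≡ 1 mod 5]
  = -1    [(1 / 5) = 1]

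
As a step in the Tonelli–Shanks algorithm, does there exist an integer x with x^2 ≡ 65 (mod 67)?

(65|67)
  = (67|65)    [QR: 65 ≡ 1 mod 4, sign kept]
  = (2|65)    [67 ≡ 2 mod 65]
  = (1|65)    [65 ≡ 1 mod 8 ⇒ (2|65) = +1]
  = 1    [(1|65) = 1]
(65|67) = 1, and 67 is prime, so 65 is a quadratic residue mod 67.

yes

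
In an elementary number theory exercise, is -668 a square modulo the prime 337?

yes

(-668|337)
  = (668|337)    [337 ≡ 1 mod 4 ⇒ (-1|337) = +1]
  = (331|337)    [668 ≡ 331 mod 337]
  = (337|331)    [QR: 337 ≡ 1 mod 4, sign kept]
  = (6|331)    [337 ≡ 6 mod 331]
  = -(3|331)    [331 ≡ 3 mod 8 ⇒ (2|331) = -1]
  = (331|3)    [QR: both ≡ 3 mod 4, sign flips]
  = (1|3)    [331 ≡ 1 mod 3]
  = 1    [(1|3) = 1]
The Legendre symbol is 1, so x^2 ≡ -668 (mod 337) has solution.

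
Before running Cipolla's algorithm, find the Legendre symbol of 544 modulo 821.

1

(544 / 821)
  = -(17 / 821)    [821 ≡ 5 mod 8 ⇒ (2 / 821)^5 = -1]
  = -(821 / 17)    [QR: 17 ≡ 1 mod 4, sign kept]
  = -(5 / 17)    [821 ≡ 5 mod 17]
  = -(17 / 5)    [QR: 5 ≡ 1 mod 4, sign kept]
  = -(2 / 5)    [17 ≡ 2 mod 5]
  = (1 / 5)    [5 ≡ 5 mod 8 ⇒ (2 / 5) = -1]
  = 1    [(1 / 5) = 1]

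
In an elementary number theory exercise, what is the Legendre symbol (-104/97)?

(-104/97)
  = (90/97)    [-104 ≡ 90 mod 97]
  = (45/97)    [97 ≡ 1 mod 8 ⇒ (2/97) = +1]
  = (97/45)    [QR: 45 ≡ 1 mod 4, sign kept]
  = (7/45)    [97 ≡ 7 mod 45]
  = (45/7)    [QR: 45 ≡ 1 mod 4, sign kept]
  = (3/7)    [45 ≡ 3 mod 7]
  = -(7/3)    [QR: both ≡ 3 mod 4, sign flips]
  = -(1/3)    [7 ≡ 1 mod 3]
  = -1    [(1/3) = 1]

-1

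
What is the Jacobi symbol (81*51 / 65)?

1

By multiplicativity, (81·51 / 65) = (81 / 65)·(51 / 65).
First factor (81 / 65):
Reduce the numerator: 81 ≡ 16 (mod 65), so (81 / 65) = (16 / 65).
Factor out 2: 16 = 2^4. Since 65 ≡ 1 (mod 8), (2 / 65) = +1, and (2 / 65)^4 = +1. Now have (1 / 65).
(1 / 65) = 1. Collecting the sign factors: 1.
Second factor (51 / 65):
65 ≡ 1 (mod 4), so quadratic reciprocity gives (51 / 65) = (65 / 51). Reduce: 65 ≡ 14 (mod 51). Now have (14 / 51).
Factor out 2: 14 = 2·7. Since 51 ≡ 3 (mod 8), (2 / 51) = -1. Now have -(7 / 51).
Both 7 ≡ 3 and 51 ≡ 3 (mod 4), so reciprocity gives (7 / 51) = -(51 / 7). Reduce: 51 ≡ 2 (mod 7). Now have (2 / 7).
Factor out 2: 2 = 2. Since 7 ≡ 7 (mod 8), (2 / 7) = +1. Now have (1 / 7).
(1 / 7) = 1. Collecting the sign factors: 1.
Product: (1)·(1) = 1.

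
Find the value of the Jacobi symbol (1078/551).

-1

Reduce the numerator: 1078 ≡ 527 (mod 551), so (1078/551) = (527/551).
Both 527 ≡ 3 and 551 ≡ 3 (mod 4), so reciprocity gives (527/551) = -(551/527). Reduce: 551 ≡ 24 (mod 527). Now have -(24/527).
Factor out 2: 24 = 2^3·3. Since 527 ≡ 7 (mod 8), (2/527) = +1, and (2/527)^3 = +1. Now have -(3/527).
Both 3 ≡ 3 and 527 ≡ 3 (mod 4), so reciprocity gives (3/527) = -(527/3). Reduce: 527 ≡ 2 (mod 3). Now have (2/3).
Factor out 2: 2 = 2. Since 3 ≡ 3 (mod 8), (2/3) = -1. Now have -(1/3).
(1/3) = 1. Collecting the sign factors: -1.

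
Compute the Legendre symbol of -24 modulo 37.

(-24/37)
  = (13/37)    [-24 ≡ 13 mod 37]
  = (37/13)    [QR: 13 ≡ 1 mod 4, sign kept]
  = (11/13)    [37 ≡ 11 mod 13]
  = (13/11)    [QR: 13 ≡ 1 mod 4, sign kept]
  = (2/11)    [13 ≡ 2 mod 11]
  = -(1/11)    [11 ≡ 3 mod 8 ⇒ (2/11) = -1]
  = -1    [(1/11) = 1]

-1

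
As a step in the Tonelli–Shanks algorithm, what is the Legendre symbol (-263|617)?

-1

Reduce the numerator: -263 ≡ 354 (mod 617), so (-263|617) = (354|617).
Factor out 2: 354 = 2·177. Since 617 ≡ 1 (mod 8), (2|617) = +1. Now have (177|617).
177 ≡ 1 (mod 4), so quadratic reciprocity gives (177|617) = (617|177). Reduce: 617 ≡ 86 (mod 177). Now have (86|177).
Factor out 2: 86 = 2·43. Since 177 ≡ 1 (mod 8), (2|177) = +1. Now have (43|177).
177 ≡ 1 (mod 4), so quadratic reciprocity gives (43|177) = (177|43). Reduce: 177 ≡ 5 (mod 43). Now have (5|43).
5 ≡ 1 (mod 4), so quadratic reciprocity gives (5|43) = (43|5). Reduce: 43 ≡ 3 (mod 5). Now have (3|5).
5 ≡ 1 (mod 4), so quadratic reciprocity gives (3|5) = (5|3). Reduce: 5 ≡ 2 (mod 3). Now have (2|3).
Factor out 2: 2 = 2. Since 3 ≡ 3 (mod 8), (2|3) = -1. Now have -(1|3).
(1|3) = 1. Collecting the sign factors: -1.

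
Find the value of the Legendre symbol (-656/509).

Reduce the numerator: -656 ≡ 362 (mod 509), so (-656/509) = (362/509).
Factor out 2: 362 = 2·181. Since 509 ≡ 5 (mod 8), (2/509) = -1. Now have -(181/509).
181 ≡ 1 (mod 4), so quadratic reciprocity gives (181/509) = (509/181). Reduce: 509 ≡ 147 (mod 181). Now have -(147/181).
181 ≡ 1 (mod 4), so quadratic reciprocity gives (147/181) = (181/147). Reduce: 181 ≡ 34 (mod 147). Now have -(34/147).
Factor out 2: 34 = 2·17. Since 147 ≡ 3 (mod 8), (2/147) = -1. Now have (17/147).
17 ≡ 1 (mod 4), so quadratic reciprocity gives (17/147) = (147/17). Reduce: 147 ≡ 11 (mod 17). Now have (11/17).
17 ≡ 1 (mod 4), so quadratic reciprocity gives (11/17) = (17/11). Reduce: 17 ≡ 6 (mod 11). Now have (6/11).
Factor out 2: 6 = 2·3. Since 11 ≡ 3 (mod 8), (2/11) = -1. Now have -(3/11).
Both 3 ≡ 3 and 11 ≡ 3 (mod 4), so reciprocity gives (3/11) = -(11/3). Reduce: 11 ≡ 2 (mod 3). Now have (2/3).
Factor out 2: 2 = 2. Since 3 ≡ 3 (mod 8), (2/3) = -1. Now have -(1/3).
(1/3) = 1. Collecting the sign factors: -1.

-1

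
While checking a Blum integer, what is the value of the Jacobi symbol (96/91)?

1

Reduce the numerator: 96 ≡ 5 (mod 91), so (96/91) = (5/91).
5 ≡ 1 (mod 4), so quadratic reciprocity gives (5/91) = (91/5). Reduce: 91 ≡ 1 (mod 5). Now have (1/5).
(1/5) = 1. Collecting the sign factors: 1.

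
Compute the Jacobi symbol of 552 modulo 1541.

Factor out 2: 552 = 2^3·69. Since 1541 ≡ 5 (mod 8), (2/1541) = -1, and (2/1541)^3 = -1. Now have -(69/1541).
69 ≡ 1 (mod 4), so quadratic reciprocity gives (69/1541) = (1541/69). Reduce: 1541 ≡ 23 (mod 69). Now have -(23/69).
69 ≡ 1 (mod 4), so quadratic reciprocity gives (23/69) = (69/23). Reduce: 69 ≡ 0 (mod 23). Now have -(0/23).
The numerator is now 0 with denominator 23 > 1: the symbol is 0.

0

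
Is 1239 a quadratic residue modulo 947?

yes

Reduce the numerator: 1239 ≡ 292 (mod 947), so (1239|947) = (292|947).
Factor out 2: 292 = 2^2·73. Since 947 ≡ 3 (mod 8), (2|947) = -1, and (2|947)^2 = +1. Now have (73|947).
73 ≡ 1 (mod 4), so quadratic reciprocity gives (73|947) = (947|73). Reduce: 947 ≡ 71 (mod 73). Now have (71|73).
73 ≡ 1 (mod 4), so quadratic reciprocity gives (71|73) = (73|71). Reduce: 73 ≡ 2 (mod 71). Now have (2|71).
Factor out 2: 2 = 2. Since 71 ≡ 7 (mod 8), (2|71) = +1. Now have (1|71).
(1|71) = 1. Collecting the sign factors: 1.
The Legendre symbol is 1, so x^2 ≡ 1239 (mod 947) has solution.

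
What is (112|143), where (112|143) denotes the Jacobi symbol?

Factor out 2: 112 = 2^4·7. Since 143 ≡ 7 (mod 8), (2|143) = +1, and (2|143)^4 = +1. Now have (7|143).
Both 7 ≡ 3 and 143 ≡ 3 (mod 4), so reciprocity gives (7|143) = -(143|7). Reduce: 143 ≡ 3 (mod 7). Now have -(3|7).
Both 3 ≡ 3 and 7 ≡ 3 (mod 4), so reciprocity gives (3|7) = -(7|3). Reduce: 7 ≡ 1 (mod 3). Now have (1|3).
(1|3) = 1. Collecting the sign factors: 1.

1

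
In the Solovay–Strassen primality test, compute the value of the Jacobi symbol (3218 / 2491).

Reduce the numerator: 3218 ≡ 727 (mod 2491), so (3218 / 2491) = (727 / 2491).
Both 727 ≡ 3 and 2491 ≡ 3 (mod 4), so reciprocity gives (727 / 2491) = -(2491 / 727). Reduce: 2491 ≡ 310 (mod 727). Now have -(310 / 727).
Factor out 2: 310 = 2·155. Since 727 ≡ 7 (mod 8), (2 / 727) = +1. Now have -(155 / 727).
Both 155 ≡ 3 and 727 ≡ 3 (mod 4), so reciprocity gives (155 / 727) = -(727 / 155). Reduce: 727 ≡ 107 (mod 155). Now have (107 / 155).
Both 107 ≡ 3 and 155 ≡ 3 (mod 4), so reciprocity gives (107 / 155) = -(155 / 107). Reduce: 155 ≡ 48 (mod 107). Now have -(48 / 107).
Factor out 2: 48 = 2^4·3. Since 107 ≡ 3 (mod 8), (2 / 107) = -1, and (2 / 107)^4 = +1. Now have -(3 / 107).
Both 3 ≡ 3 and 107 ≡ 3 (mod 4), so reciprocity gives (3 / 107) = -(107 / 3). Reduce: 107 ≡ 2 (mod 3). Now have (2 / 3).
Factor out 2: 2 = 2. Since 3 ≡ 3 (mod 8), (2 / 3) = -1. Now have -(1 / 3).
(1 / 3) = 1. Collecting the sign factors: -1.

-1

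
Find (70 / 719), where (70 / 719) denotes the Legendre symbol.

(70 / 719)
  = (35 / 719)    [719 ≡ 7 mod 8 ⇒ (2 / 719) = +1]
  = -(719 / 35)    [QR: both ≡ 3 mod 4, sign flips]
  = -(19 / 35)    [719 ≡ 19 mod 35]
  = (35 / 19)    [QR: both ≡ 3 mod 4, sign flips]
  = (16 / 19)    [35 ≡ 16 mod 19]
  = (1 / 19)    [19 ≡ 3 mod 8 ⇒ (2 / 19)^4 = +1]
  = 1    [(1 / 19) = 1]

1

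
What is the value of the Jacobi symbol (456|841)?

Factor out 2: 456 = 2^3·57. Since 841 ≡ 1 (mod 8), (2|841) = +1, and (2|841)^3 = +1. Now have (57|841).
57 ≡ 1 (mod 4), so quadratic reciprocity gives (57|841) = (841|57). Reduce: 841 ≡ 43 (mod 57). Now have (43|57).
57 ≡ 1 (mod 4), so quadratic reciprocity gives (43|57) = (57|43). Reduce: 57 ≡ 14 (mod 43). Now have (14|43).
Factor out 2: 14 = 2·7. Since 43 ≡ 3 (mod 8), (2|43) = -1. Now have -(7|43).
Both 7 ≡ 3 and 43 ≡ 3 (mod 4), so reciprocity gives (7|43) = -(43|7). Reduce: 43 ≡ 1 (mod 7). Now have (1|7).
(1|7) = 1. Collecting the sign factors: 1.

1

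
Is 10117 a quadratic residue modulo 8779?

no

(10117/8779)
  = (1338/8779)    [10117 ≡ 1338 mod 8779]
  = -(669/8779)    [8779 ≡ 3 mod 8 ⇒ (2/8779) = -1]
  = -(8779/669)    [QR: 669 ≡ 1 mod 4, sign kept]
  = -(82/669)    [8779 ≡ 82 mod 669]
  = (41/669)    [669 ≡ 5 mod 8 ⇒ (2/669) = -1]
  = (669/41)    [QR: 41 ≡ 1 mod 4, sign kept]
  = (13/41)    [669 ≡ 13 mod 41]
  = (41/13)    [QR: 13 ≡ 1 mod 4, sign kept]
  = (2/13)    [41 ≡ 2 mod 13]
  = -(1/13)    [13 ≡ 5 mod 8 ⇒ (2/13) = -1]
  = -1    [(1/13) = 1]
The Legendre symbol is -1, so x^2 ≡ 10117 (mod 8779) has no solution.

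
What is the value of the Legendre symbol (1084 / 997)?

(1084 / 997)
  = (87 / 997)    [1084 ≡ 87 mod 997]
  = (997 / 87)    [QR: 997 ≡ 1 mod 4, sign kept]
  = (40 / 87)    [997 ≡ 40 mod 87]
  = (5 / 87)    [87 ≡ 7 mod 8 ⇒ (2 / 87)^3 = +1]
  = (87 / 5)    [QR: 5 ≡ 1 mod 4, sign kept]
  = (2 / 5)    [87 ≡ 2 mod 5]
  = -(1 / 5)    [5 ≡ 5 mod 8 ⇒ (2 / 5) = -1]
  = -1    [(1 / 5) = 1]

-1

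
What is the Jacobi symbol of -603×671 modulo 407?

By multiplicativity, (-603·671 / 407) = (-603 / 407)·(671 / 407).
First factor (-603 / 407):
(-603 / 407)
  = (211 / 407)    [-603 ≡ 211 mod 407]
  = -(407 / 211)    [QR: both ≡ 3 mod 4, sign flips]
  = -(196 / 211)    [407 ≡ 196 mod 211]
  = -(49 / 211)    [211 ≡ 3 mod 8 ⇒ (2 / 211)^2 = +1]
  = -(211 / 49)    [QR: 49 ≡ 1 mod 4, sign kept]
  = -(15 / 49)    [211 ≡ 15 mod 49]
  = -(49 / 15)    [QR: 49 ≡ 1 mod 4, sign kept]
  = -(4 / 15)    [49 ≡ 4 mod 15]
  = -(1 / 15)    [15 ≡ 7 mod 8 ⇒ (2 / 15)^2 = +1]
  = -1    [(1 / 15) = 1]
Second factor (671 / 407):
(671 / 407)
  = (264 / 407)    [671 ≡ 264 mod 407]
  = (33 / 407)    [407 ≡ 7 mod 8 ⇒ (2 / 407)^3 = +1]
  = (407 / 33)    [QR: 33 ≡ 1 mod 4, sign kept]
  = (11 / 33)    [407 ≡ 11 mod 33]
  = (33 / 11)    [QR: 33 ≡ 1 mod 4, sign kept]
  = (0 / 11)    [33 ≡ 0 mod 11]
  = 0    [numerator 0, gcd > 1]
Product: (-1)·(0) = 0.

0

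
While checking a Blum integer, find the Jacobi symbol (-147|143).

-1

Pull out -1: (-147|143) = (-1|143)·(147|143). Since 143 ≡ 3 (mod 4), (-1|143) = -1. Now have -(147|143).
Reduce the numerator: 147 ≡ 4 (mod 143), so (147|143) = (4|143).
Factor out 2: 4 = 2^2. Since 143 ≡ 7 (mod 8), (2|143) = +1, and (2|143)^2 = +1. Now have -(1|143).
(1|143) = 1. Collecting the sign factors: -1.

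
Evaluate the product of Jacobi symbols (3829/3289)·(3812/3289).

By multiplicativity, (3829·3812/3289) = (3829/3289)·(3812/3289).
First factor (3829/3289):
Reduce the numerator: 3829 ≡ 540 (mod 3289), so (3829/3289) = (540/3289).
Factor out 2: 540 = 2^2·135. Since 3289 ≡ 1 (mod 8), (2/3289) = +1, and (2/3289)^2 = +1. Now have (135/3289).
3289 ≡ 1 (mod 4), so quadratic reciprocity gives (135/3289) = (3289/135). Reduce: 3289 ≡ 49 (mod 135). Now have (49/135).
49 ≡ 1 (mod 4), so quadratic reciprocity gives (49/135) = (135/49). Reduce: 135 ≡ 37 (mod 49). Now have (37/49).
37 ≡ 1 (mod 4), so quadratic reciprocity gives (37/49) = (49/37). Reduce: 49 ≡ 12 (mod 37). Now have (12/37).
Factor out 2: 12 = 2^2·3. Since 37 ≡ 5 (mod 8), (2/37) = -1, and (2/37)^2 = +1. Now have (3/37).
37 ≡ 1 (mod 4), so quadratic reciprocity gives (3/37) = (37/3). Reduce: 37 ≡ 1 (mod 3). Now have (1/3).
(1/3) = 1. Collecting the sign factors: 1.
Second factor (3812/3289):
Reduce the numerator: 3812 ≡ 523 (mod 3289), so (3812/3289) = (523/3289).
3289 ≡ 1 (mod 4), so quadratic reciprocity gives (523/3289) = (3289/523). Reduce: 3289 ≡ 151 (mod 523). Now have (151/523).
Both 151 ≡ 3 and 523 ≡ 3 (mod 4), so reciprocity gives (151/523) = -(523/151). Reduce: 523 ≡ 70 (mod 151). Now have -(70/151).
Factor out 2: 70 = 2·35. Since 151 ≡ 7 (mod 8), (2/151) = +1. Now have -(35/151).
Both 35 ≡ 3 and 151 ≡ 3 (mod 4), so reciprocity gives (35/151) = -(151/35). Reduce: 151 ≡ 11 (mod 35). Now have (11/35).
Both 11 ≡ 3 and 35 ≡ 3 (mod 4), so reciprocity gives (11/35) = -(35/11). Reduce: 35 ≡ 2 (mod 11). Now have -(2/11).
Factor out 2: 2 = 2. Since 11 ≡ 3 (mod 8), (2/11) = -1. Now have (1/11).
(1/11) = 1. Collecting the sign factors: 1.
Product: (1)·(1) = 1.

1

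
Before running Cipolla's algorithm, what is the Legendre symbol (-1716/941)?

(-1716/941)
  = (1716/941)    [941 ≡ 1 mod 4 ⇒ (-1/941) = +1]
  = (775/941)    [1716 ≡ 775 mod 941]
  = (941/775)    [QR: 941 ≡ 1 mod 4, sign kept]
  = (166/775)    [941 ≡ 166 mod 775]
  = (83/775)    [775 ≡ 7 mod 8 ⇒ (2/775) = +1]
  = -(775/83)    [QR: both ≡ 3 mod 4, sign flips]
  = -(28/83)    [775 ≡ 28 mod 83]
  = -(7/83)    [83 ≡ 3 mod 8 ⇒ (2/83)^2 = +1]
  = (83/7)    [QR: both ≡ 3 mod 4, sign flips]
  = (6/7)    [83 ≡ 6 mod 7]
  = (3/7)    [7 ≡ 7 mod 8 ⇒ (2/7) = +1]
  = -(7/3)    [QR: both ≡ 3 mod 4, sign flips]
  = -(1/3)    [7 ≡ 1 mod 3]
  = -1    [(1/3) = 1]

-1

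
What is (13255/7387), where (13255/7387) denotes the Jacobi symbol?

Reduce the numerator: 13255 ≡ 5868 (mod 7387), so (13255/7387) = (5868/7387).
Factor out 2: 5868 = 2^2·1467. Since 7387 ≡ 3 (mod 8), (2/7387) = -1, and (2/7387)^2 = +1. Now have (1467/7387).
Both 1467 ≡ 3 and 7387 ≡ 3 (mod 4), so reciprocity gives (1467/7387) = -(7387/1467). Reduce: 7387 ≡ 52 (mod 1467). Now have -(52/1467).
Factor out 2: 52 = 2^2·13. Since 1467 ≡ 3 (mod 8), (2/1467) = -1, and (2/1467)^2 = +1. Now have -(13/1467).
13 ≡ 1 (mod 4), so quadratic reciprocity gives (13/1467) = (1467/13). Reduce: 1467 ≡ 11 (mod 13). Now have -(11/13).
13 ≡ 1 (mod 4), so quadratic reciprocity gives (11/13) = (13/11). Reduce: 13 ≡ 2 (mod 11). Now have -(2/11).
Factor out 2: 2 = 2. Since 11 ≡ 3 (mod 8), (2/11) = -1. Now have (1/11).
(1/11) = 1. Collecting the sign factors: 1.

1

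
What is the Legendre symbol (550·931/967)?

By multiplicativity, (550·931/967) = (550/967)·(931/967).
First factor (550/967):
(550/967)
  = (275/967)    [967 ≡ 7 mod 8 ⇒ (2/967) = +1]
  = -(967/275)    [QR: both ≡ 3 mod 4, sign flips]
  = -(142/275)    [967 ≡ 142 mod 275]
  = (71/275)    [275 ≡ 3 mod 8 ⇒ (2/275) = -1]
  = -(275/71)    [QR: both ≡ 3 mod 4, sign flips]
  = -(62/71)    [275 ≡ 62 mod 71]
  = -(31/71)    [71 ≡ 7 mod 8 ⇒ (2/71) = +1]
  = (71/31)    [QR: both ≡ 3 mod 4, sign flips]
  = (9/31)    [71 ≡ 9 mod 31]
  = (31/9)    [QR: 9 ≡ 1 mod 4, sign kept]
  = (4/9)    [31 ≡ 4 mod 9]
  = (1/9)    [9 ≡ 1 mod 8 ⇒ (2/9)^2 = +1]
  = 1    [(1/9) = 1]
Second factor (931/967):
(931/967)
  = -(967/931)    [QR: both ≡ 3 mod 4, sign flips]
  = -(36/931)    [967 ≡ 36 mod 931]
  = -(9/931)    [931 ≡ 3 mod 8 ⇒ (2/931)^2 = +1]
  = -(931/9)    [QR: 9 ≡ 1 mod 4, sign kept]
  = -(4/9)    [931 ≡ 4 mod 9]
  = -(1/9)    [9 ≡ 1 mod 8 ⇒ (2/9)^2 = +1]
  = -1    [(1/9) = 1]
Product: (1)·(-1) = -1.

-1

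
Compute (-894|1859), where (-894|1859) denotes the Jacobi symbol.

(-894|1859)
  = (965|1859)    [-894 ≡ 965 mod 1859]
  = (1859|965)    [QR: 965 ≡ 1 mod 4, sign kept]
  = (894|965)    [1859 ≡ 894 mod 965]
  = -(447|965)    [965 ≡ 5 mod 8 ⇒ (2|965) = -1]
  = -(965|447)    [QR: 965 ≡ 1 mod 4, sign kept]
  = -(71|447)    [965 ≡ 71 mod 447]
  = (447|71)    [QR: both ≡ 3 mod 4, sign flips]
  = (21|71)    [447 ≡ 21 mod 71]
  = (71|21)    [QR: 21 ≡ 1 mod 4, sign kept]
  = (8|21)    [71 ≡ 8 mod 21]
  = -(1|21)    [21 ≡ 5 mod 8 ⇒ (2|21)^3 = -1]
  = -1    [(1|21) = 1]

-1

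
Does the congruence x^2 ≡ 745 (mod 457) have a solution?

Reduce the numerator: 745 ≡ 288 (mod 457), so (745/457) = (288/457).
Factor out 2: 288 = 2^5·9. Since 457 ≡ 1 (mod 8), (2/457) = +1, and (2/457)^5 = +1. Now have (9/457).
9 ≡ 1 (mod 4), so quadratic reciprocity gives (9/457) = (457/9). Reduce: 457 ≡ 7 (mod 9). Now have (7/9).
9 ≡ 1 (mod 4), so quadratic reciprocity gives (7/9) = (9/7). Reduce: 9 ≡ 2 (mod 7). Now have (2/7).
Factor out 2: 2 = 2. Since 7 ≡ 7 (mod 8), (2/7) = +1. Now have (1/7).
(1/7) = 1. Collecting the sign factors: 1.
The Legendre symbol is 1, so x^2 ≡ 745 (mod 457) has solution.

yes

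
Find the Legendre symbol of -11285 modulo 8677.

1

(-11285|8677)
  = (6069|8677)    [-11285 ≡ 6069 mod 8677]
  = (8677|6069)    [QR: 6069 ≡ 1 mod 4, sign kept]
  = (2608|6069)    [8677 ≡ 2608 mod 6069]
  = (163|6069)    [6069 ≡ 5 mod 8 ⇒ (2|6069)^4 = +1]
  = (6069|163)    [QR: 6069 ≡ 1 mod 4, sign kept]
  = (38|163)    [6069 ≡ 38 mod 163]
  = -(19|163)    [163 ≡ 3 mod 8 ⇒ (2|163) = -1]
  = (163|19)    [QR: both ≡ 3 mod 4, sign flips]
  = (11|19)    [163 ≡ 11 mod 19]
  = -(19|11)    [QR: both ≡ 3 mod 4, sign flips]
  = -(8|11)    [19 ≡ 8 mod 11]
  = (1|11)    [11 ≡ 3 mod 8 ⇒ (2|11)^3 = -1]
  = 1    [(1|11) = 1]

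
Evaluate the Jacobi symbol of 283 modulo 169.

1

(283|169)
  = (114|169)    [283 ≡ 114 mod 169]
  = (57|169)    [169 ≡ 1 mod 8 ⇒ (2|169) = +1]
  = (169|57)    [QR: 57 ≡ 1 mod 4, sign kept]
  = (55|57)    [169 ≡ 55 mod 57]
  = (57|55)    [QR: 57 ≡ 1 mod 4, sign kept]
  = (2|55)    [57 ≡ 2 mod 55]
  = (1|55)    [55 ≡ 7 mod 8 ⇒ (2|55) = +1]
  = 1    [(1|55) = 1]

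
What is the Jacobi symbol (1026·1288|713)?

0

By multiplicativity, (1026·1288|713) = (1026|713)·(1288|713).
First factor (1026|713):
(1026|713)
  = (313|713)    [1026 ≡ 313 mod 713]
  = (713|313)    [QR: 313 ≡ 1 mod 4, sign kept]
  = (87|313)    [713 ≡ 87 mod 313]
  = (313|87)    [QR: 313 ≡ 1 mod 4, sign kept]
  = (52|87)    [313 ≡ 52 mod 87]
  = (13|87)    [87 ≡ 7 mod 8 ⇒ (2|87)^2 = +1]
  = (87|13)    [QR: 13 ≡ 1 mod 4, sign kept]
  = (9|13)    [87 ≡ 9 mod 13]
  = (13|9)    [QR: 9 ≡ 1 mod 4, sign kept]
  = (4|9)    [13 ≡ 4 mod 9]
  = (1|9)    [9 ≡ 1 mod 8 ⇒ (2|9)^2 = +1]
  = 1    [(1|9) = 1]
Second factor (1288|713):
(1288|713)
  = (575|713)    [1288 ≡ 575 mod 713]
  = (713|575)    [QR: 713 ≡ 1 mod 4, sign kept]
  = (138|575)    [713 ≡ 138 mod 575]
  = (69|575)    [575 ≡ 7 mod 8 ⇒ (2|575) = +1]
  = (575|69)    [QR: 69 ≡ 1 mod 4, sign kept]
  = (23|69)    [575 ≡ 23 mod 69]
  = (69|23)    [QR: 69 ≡ 1 mod 4, sign kept]
  = (0|23)    [69 ≡ 0 mod 23]
  = 0    [numerator 0, gcd > 1]
Product: (1)·(0) = 0.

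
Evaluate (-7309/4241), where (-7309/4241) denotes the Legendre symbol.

(-7309/4241)
  = (1173/4241)    [-7309 ≡ 1173 mod 4241]
  = (4241/1173)    [QR: 1173 ≡ 1 mod 4, sign kept]
  = (722/1173)    [4241 ≡ 722 mod 1173]
  = -(361/1173)    [1173 ≡ 5 mod 8 ⇒ (2/1173) = -1]
  = -(1173/361)    [QR: 361 ≡ 1 mod 4, sign kept]
  = -(90/361)    [1173 ≡ 90 mod 361]
  = -(45/361)    [361 ≡ 1 mod 8 ⇒ (2/361) = +1]
  = -(361/45)    [QR: 45 ≡ 1 mod 4, sign kept]
  = -(1/45)    [361 ≡ 1 mod 45]
  = -1    [(1/45) = 1]

-1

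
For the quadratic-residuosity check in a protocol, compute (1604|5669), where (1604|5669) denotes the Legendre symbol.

1

(1604|5669)
  = (401|5669)    [5669 ≡ 5 mod 8 ⇒ (2|5669)^2 = +1]
  = (5669|401)    [QR: 401 ≡ 1 mod 4, sign kept]
  = (55|401)    [5669 ≡ 55 mod 401]
  = (401|55)    [QR: 401 ≡ 1 mod 4, sign kept]
  = (16|55)    [401 ≡ 16 mod 55]
  = (1|55)    [55 ≡ 7 mod 8 ⇒ (2|55)^4 = +1]
  = 1    [(1|55) = 1]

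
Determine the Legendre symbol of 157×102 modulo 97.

1

By multiplicativity, (157·102/97) = (157/97)·(102/97).
First factor (157/97):
(157/97)
  = (60/97)    [157 ≡ 60 mod 97]
  = (15/97)    [97 ≡ 1 mod 8 ⇒ (2/97)^2 = +1]
  = (97/15)    [QR: 97 ≡ 1 mod 4, sign kept]
  = (7/15)    [97 ≡ 7 mod 15]
  = -(15/7)    [QR: both ≡ 3 mod 4, sign flips]
  = -(1/7)    [15 ≡ 1 mod 7]
  = -1    [(1/7) = 1]
Second factor (102/97):
(102/97)
  = (5/97)    [102 ≡ 5 mod 97]
  = (97/5)    [QR: 5 ≡ 1 mod 4, sign kept]
  = (2/5)    [97 ≡ 2 mod 5]
  = -(1/5)    [5 ≡ 5 mod 8 ⇒ (2/5) = -1]
  = -1    [(1/5) = 1]
Product: (-1)·(-1) = 1.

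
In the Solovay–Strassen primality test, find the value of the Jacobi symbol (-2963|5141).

-1

(-2963|5141)
  = (2963|5141)    [5141 ≡ 1 mod 4 ⇒ (-1|5141) = +1]
  = (5141|2963)    [QR: 5141 ≡ 1 mod 4, sign kept]
  = (2178|2963)    [5141 ≡ 2178 mod 2963]
  = -(1089|2963)    [2963 ≡ 3 mod 8 ⇒ (2|2963) = -1]
  = -(2963|1089)    [QR: 1089 ≡ 1 mod 4, sign kept]
  = -(785|1089)    [2963 ≡ 785 mod 1089]
  = -(1089|785)    [QR: 785 ≡ 1 mod 4, sign kept]
  = -(304|785)    [1089 ≡ 304 mod 785]
  = -(19|785)    [785 ≡ 1 mod 8 ⇒ (2|785)^4 = +1]
  = -(785|19)    [QR: 785 ≡ 1 mod 4, sign kept]
  = -(6|19)    [785 ≡ 6 mod 19]
  = (3|19)    [19 ≡ 3 mod 8 ⇒ (2|19) = -1]
  = -(19|3)    [QR: both ≡ 3 mod 4, sign flips]
  = -(1|3)    [19 ≡ 1 mod 3]
  = -1    [(1|3) = 1]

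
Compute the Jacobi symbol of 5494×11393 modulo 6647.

By multiplicativity, (5494·11393/6647) = (5494/6647)·(11393/6647).
First factor (5494/6647):
Factor out 2: 5494 = 2·2747. Since 6647 ≡ 7 (mod 8), (2/6647) = +1. Now have (2747/6647).
Both 2747 ≡ 3 and 6647 ≡ 3 (mod 4), so reciprocity gives (2747/6647) = -(6647/2747). Reduce: 6647 ≡ 1153 (mod 2747). Now have -(1153/2747).
1153 ≡ 1 (mod 4), so quadratic reciprocity gives (1153/2747) = (2747/1153). Reduce: 2747 ≡ 441 (mod 1153). Now have -(441/1153).
441 ≡ 1 (mod 4), so quadratic reciprocity gives (441/1153) = (1153/441). Reduce: 1153 ≡ 271 (mod 441). Now have -(271/441).
441 ≡ 1 (mod 4), so quadratic reciprocity gives (271/441) = (441/271). Reduce: 441 ≡ 170 (mod 271). Now have -(170/271).
Factor out 2: 170 = 2·85. Since 271 ≡ 7 (mod 8), (2/271) = +1. Now have -(85/271).
85 ≡ 1 (mod 4), so quadratic reciprocity gives (85/271) = (271/85). Reduce: 271 ≡ 16 (mod 85). Now have -(16/85).
Factor out 2: 16 = 2^4. Since 85 ≡ 5 (mod 8), (2/85) = -1, and (2/85)^4 = +1. Now have -(1/85).
(1/85) = 1. Collecting the sign factors: -1.
Second factor (11393/6647):
Reduce the numerator: 11393 ≡ 4746 (mod 6647), so (11393/6647) = (4746/6647).
Factor out 2: 4746 = 2·2373. Since 6647 ≡ 7 (mod 8), (2/6647) = +1. Now have (2373/6647).
2373 ≡ 1 (mod 4), so quadratic reciprocity gives (2373/6647) = (6647/2373). Reduce: 6647 ≡ 1901 (mod 2373). Now have (1901/2373).
1901 ≡ 1 (mod 4), so quadratic reciprocity gives (1901/2373) = (2373/1901). Reduce: 2373 ≡ 472 (mod 1901). Now have (472/1901).
Factor out 2: 472 = 2^3·59. Since 1901 ≡ 5 (mod 8), (2/1901) = -1, and (2/1901)^3 = -1. Now have -(59/1901).
1901 ≡ 1 (mod 4), so quadratic reciprocity gives (59/1901) = (1901/59). Reduce: 1901 ≡ 13 (mod 59). Now have -(13/59).
13 ≡ 1 (mod 4), so quadratic reciprocity gives (13/59) = (59/13). Reduce: 59 ≡ 7 (mod 13). Now have -(7/13).
13 ≡ 1 (mod 4), so quadratic reciprocity gives (7/13) = (13/7). Reduce: 13 ≡ 6 (mod 7). Now have -(6/7).
Factor out 2: 6 = 2·3. Since 7 ≡ 7 (mod 8), (2/7) = +1. Now have -(3/7).
Both 3 ≡ 3 and 7 ≡ 3 (mod 4), so reciprocity gives (3/7) = -(7/3). Reduce: 7 ≡ 1 (mod 3). Now have (1/3).
(1/3) = 1. Collecting the sign factors: 1.
Product: (-1)·(1) = -1.

-1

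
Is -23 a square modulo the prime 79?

no

(-23/79)
  = -(23/79)    [79 ≡ 3 mod 4 ⇒ (-1/79) = -1]
  = (79/23)    [QR: both ≡ 3 mod 4, sign flips]
  = (10/23)    [79 ≡ 10 mod 23]
  = (5/23)    [23 ≡ 7 mod 8 ⇒ (2/23) = +1]
  = (23/5)    [QR: 5 ≡ 1 mod 4, sign kept]
  = (3/5)    [23 ≡ 3 mod 5]
  = (5/3)    [QR: 5 ≡ 1 mod 4, sign kept]
  = (2/3)    [5 ≡ 2 mod 3]
  = -(1/3)    [3 ≡ 3 mod 8 ⇒ (2/3) = -1]
  = -1    [(1/3) = 1]
(-23/79) = -1, and 79 is prime, so -23 is not a quadratic residue mod 79.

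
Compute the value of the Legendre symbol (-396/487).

1

Pull out -1: (-396/487) = (-1/487)·(396/487). Since 487 ≡ 3 (mod 4), (-1/487) = -1. Now have -(396/487).
Factor out 2: 396 = 2^2·99. Since 487 ≡ 7 (mod 8), (2/487) = +1, and (2/487)^2 = +1. Now have -(99/487).
Both 99 ≡ 3 and 487 ≡ 3 (mod 4), so reciprocity gives (99/487) = -(487/99). Reduce: 487 ≡ 91 (mod 99). Now have (91/99).
Both 91 ≡ 3 and 99 ≡ 3 (mod 4), so reciprocity gives (91/99) = -(99/91). Reduce: 99 ≡ 8 (mod 91). Now have -(8/91).
Factor out 2: 8 = 2^3. Since 91 ≡ 3 (mod 8), (2/91) = -1, and (2/91)^3 = -1. Now have (1/91).
(1/91) = 1. Collecting the sign factors: 1.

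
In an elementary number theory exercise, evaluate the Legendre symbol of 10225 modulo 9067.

(10225 / 9067)
  = (1158 / 9067)    [10225 ≡ 1158 mod 9067]
  = -(579 / 9067)    [9067 ≡ 3 mod 8 ⇒ (2 / 9067) = -1]
  = (9067 / 579)    [QR: both ≡ 3 mod 4, sign flips]
  = (382 / 579)    [9067 ≡ 382 mod 579]
  = -(191 / 579)    [579 ≡ 3 mod 8 ⇒ (2 / 579) = -1]
  = (579 / 191)    [QR: both ≡ 3 mod 4, sign flips]
  = (6 / 191)    [579 ≡ 6 mod 191]
  = (3 / 191)    [191 ≡ 7 mod 8 ⇒ (2 / 191) = +1]
  = -(191 / 3)    [QR: both ≡ 3 mod 4, sign flips]
  = -(2 / 3)    [191 ≡ 2 mod 3]
  = (1 / 3)    [3 ≡ 3 mod 8 ⇒ (2 / 3) = -1]
  = 1    [(1 / 3) = 1]

1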